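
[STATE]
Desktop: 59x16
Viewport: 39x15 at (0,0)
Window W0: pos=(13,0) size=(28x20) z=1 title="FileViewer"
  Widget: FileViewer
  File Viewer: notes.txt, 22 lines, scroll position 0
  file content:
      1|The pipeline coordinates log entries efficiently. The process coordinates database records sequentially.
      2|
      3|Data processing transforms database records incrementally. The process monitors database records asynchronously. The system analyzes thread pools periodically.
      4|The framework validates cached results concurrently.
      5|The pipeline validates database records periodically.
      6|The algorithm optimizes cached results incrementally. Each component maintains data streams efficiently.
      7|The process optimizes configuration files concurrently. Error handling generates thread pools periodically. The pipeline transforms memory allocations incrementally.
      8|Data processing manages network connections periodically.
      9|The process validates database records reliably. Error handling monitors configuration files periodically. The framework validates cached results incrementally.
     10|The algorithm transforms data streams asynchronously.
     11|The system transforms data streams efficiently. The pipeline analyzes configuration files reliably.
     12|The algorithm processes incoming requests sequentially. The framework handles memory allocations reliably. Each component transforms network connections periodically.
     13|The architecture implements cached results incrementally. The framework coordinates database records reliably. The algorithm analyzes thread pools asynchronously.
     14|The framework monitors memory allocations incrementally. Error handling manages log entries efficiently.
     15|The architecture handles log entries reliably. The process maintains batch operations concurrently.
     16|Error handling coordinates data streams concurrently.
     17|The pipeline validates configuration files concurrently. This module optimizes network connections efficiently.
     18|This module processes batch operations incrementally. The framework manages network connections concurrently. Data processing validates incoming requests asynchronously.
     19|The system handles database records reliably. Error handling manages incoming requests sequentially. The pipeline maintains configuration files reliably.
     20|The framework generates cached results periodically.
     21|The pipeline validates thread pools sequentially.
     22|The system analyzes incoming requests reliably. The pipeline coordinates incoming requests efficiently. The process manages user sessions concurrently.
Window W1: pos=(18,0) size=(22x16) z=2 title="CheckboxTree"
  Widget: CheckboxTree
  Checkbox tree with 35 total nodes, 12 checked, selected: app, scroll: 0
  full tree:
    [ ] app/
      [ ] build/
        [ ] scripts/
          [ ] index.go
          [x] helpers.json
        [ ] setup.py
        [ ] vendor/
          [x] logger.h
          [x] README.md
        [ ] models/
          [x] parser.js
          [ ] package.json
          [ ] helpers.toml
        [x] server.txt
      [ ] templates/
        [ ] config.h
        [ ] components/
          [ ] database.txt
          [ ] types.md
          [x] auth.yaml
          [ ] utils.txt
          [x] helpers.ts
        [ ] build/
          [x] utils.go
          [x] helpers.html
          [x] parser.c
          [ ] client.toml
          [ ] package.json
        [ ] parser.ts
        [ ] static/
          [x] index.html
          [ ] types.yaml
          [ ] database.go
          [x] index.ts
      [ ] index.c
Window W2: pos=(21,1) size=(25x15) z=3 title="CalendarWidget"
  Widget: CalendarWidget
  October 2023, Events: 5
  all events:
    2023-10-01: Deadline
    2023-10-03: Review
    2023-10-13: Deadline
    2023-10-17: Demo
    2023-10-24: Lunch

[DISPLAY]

             ┏━━━━┏━━━━━━━━━━━━━━━━━━━━
             ┃ Fil┃ C┏━━━━━━━━━━━━━━━━━
             ┠────┠──┃ CalendarWidget  
             ┃The ┃>[┠─────────────────
             ┃    ┃  ┃      October 202
             ┃Data┃  ┃Mo Tu We Th Fr Sa
             ┃The ┃  ┃                 
             ┃The ┃  ┃ 2  3*  4  5  6  
             ┃The ┃  ┃ 9 10 11 12 13* 1
             ┃The ┃  ┃16 17* 18 19 20 2
             ┃Data┃  ┃23 24* 25 26 27 2
             ┃The ┃  ┃30 31            
             ┃The ┃  ┃                 
             ┃The ┃  ┃                 
             ┃The ┃  ┃                 


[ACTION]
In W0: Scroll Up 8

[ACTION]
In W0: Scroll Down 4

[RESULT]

             ┏━━━━┏━━━━━━━━━━━━━━━━━━━━
             ┃ Fil┃ C┏━━━━━━━━━━━━━━━━━
             ┠────┠──┃ CalendarWidget  
             ┃The ┃>[┠─────────────────
             ┃The ┃  ┃      October 202
             ┃The ┃  ┃Mo Tu We Th Fr Sa
             ┃Data┃  ┃                 
             ┃The ┃  ┃ 2  3*  4  5  6  
             ┃The ┃  ┃ 9 10 11 12 13* 1
             ┃The ┃  ┃16 17* 18 19 20 2
             ┃The ┃  ┃23 24* 25 26 27 2
             ┃The ┃  ┃30 31            
             ┃The ┃  ┃                 
             ┃The ┃  ┃                 
             ┃Erro┃  ┃                 


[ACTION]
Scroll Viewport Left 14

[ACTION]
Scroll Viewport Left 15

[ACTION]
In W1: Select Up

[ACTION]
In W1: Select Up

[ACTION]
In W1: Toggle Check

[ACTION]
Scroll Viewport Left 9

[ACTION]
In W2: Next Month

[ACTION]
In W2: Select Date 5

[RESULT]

             ┏━━━━┏━━━━━━━━━━━━━━━━━━━━
             ┃ Fil┃ C┏━━━━━━━━━━━━━━━━━
             ┠────┠──┃ CalendarWidget  
             ┃The ┃>[┠─────────────────
             ┃The ┃  ┃     November 202
             ┃The ┃  ┃Mo Tu We Th Fr Sa
             ┃Data┃  ┃       1  2  3  4
             ┃The ┃  ┃ 6  7  8  9 10 11
             ┃The ┃  ┃13 14 15 16 17 18
             ┃The ┃  ┃20 21 22 23 24 25
             ┃The ┃  ┃27 28 29 30      
             ┃The ┃  ┃                 
             ┃The ┃  ┃                 
             ┃The ┃  ┃                 
             ┃Erro┃  ┃                 


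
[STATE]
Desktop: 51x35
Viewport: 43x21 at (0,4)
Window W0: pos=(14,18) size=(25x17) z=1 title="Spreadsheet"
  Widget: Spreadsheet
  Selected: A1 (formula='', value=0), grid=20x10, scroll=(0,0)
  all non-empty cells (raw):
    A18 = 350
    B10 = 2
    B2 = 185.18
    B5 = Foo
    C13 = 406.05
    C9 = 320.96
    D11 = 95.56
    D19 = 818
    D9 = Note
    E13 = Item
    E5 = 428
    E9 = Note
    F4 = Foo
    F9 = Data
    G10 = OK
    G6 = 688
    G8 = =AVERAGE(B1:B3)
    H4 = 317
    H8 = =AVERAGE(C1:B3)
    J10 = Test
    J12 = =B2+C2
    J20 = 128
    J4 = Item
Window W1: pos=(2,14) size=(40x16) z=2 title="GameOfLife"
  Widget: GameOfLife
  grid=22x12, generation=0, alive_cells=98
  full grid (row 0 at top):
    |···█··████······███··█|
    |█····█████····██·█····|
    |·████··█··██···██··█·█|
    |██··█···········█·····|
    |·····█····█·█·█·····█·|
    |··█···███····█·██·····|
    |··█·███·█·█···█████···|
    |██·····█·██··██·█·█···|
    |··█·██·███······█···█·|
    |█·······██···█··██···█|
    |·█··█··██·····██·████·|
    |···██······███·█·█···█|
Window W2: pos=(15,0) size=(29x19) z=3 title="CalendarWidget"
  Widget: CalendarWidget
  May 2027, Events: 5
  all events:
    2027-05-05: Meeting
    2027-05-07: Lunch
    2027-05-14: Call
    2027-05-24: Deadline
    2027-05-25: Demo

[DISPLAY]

               ┃Mo Tu We Th Fr Sa Su       
               ┃                1  2       
               ┃ 3  4  5*  6  7*  8  9     
               ┃10 11 12 13 14* 15 16      
               ┃17 18 19 20 21 22 23       
               ┃24* 25* 26 27 28 29 30     
               ┃31                         
               ┃                           
               ┃                           
               ┃                           
  ┏━━━━━━━━━━━━┃                           
  ┃ GameOfLife ┃                           
  ┠────────────┃                           
  ┃Gen: 0      ┃                           
  ┃···█··████··┗━━━━━━━━━━━━━━━━━━━━━━━━━━━
  ┃█····█████····██·█····                ┃ 
  ┃·████··█··██···██··█·█                ┃ 
  ┃██··█···········█·····                ┃ 
  ┃·····█····█·█·█·····█·                ┃ 
  ┃··█···███····█·██·····                ┃ 
  ┃··█·███·█·█···█████···                ┃ 


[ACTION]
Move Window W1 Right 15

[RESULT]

               ┃Mo Tu We Th Fr Sa Su       
               ┃                1  2       
               ┃ 3  4  5*  6  7*  8  9     
               ┃10 11 12 13 14* 15 16      
               ┃17 18 19 20 21 22 23       
               ┃24* 25* 26 27 28 29 30     
               ┃31                         
               ┃                           
               ┃                           
               ┃                           
           ┏━━━┃                           
           ┃ Ga┃                           
           ┠───┃                           
           ┃Gen┃                           
           ┃···┗━━━━━━━━━━━━━━━━━━━━━━━━━━━
           ┃█····█████····██·█····         
           ┃·████··█··██···██··█·█         
           ┃██··█···········█·····         
           ┃·····█····█·█·█·····█·         
           ┃··█···███····█·██·····         
           ┃··█·███·█·█···█████···         


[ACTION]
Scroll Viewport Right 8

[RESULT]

       ┃Mo Tu We Th Fr Sa Su       ┃       
       ┃                1  2       ┃       
       ┃ 3  4  5*  6  7*  8  9     ┃       
       ┃10 11 12 13 14* 15 16      ┃       
       ┃17 18 19 20 21 22 23       ┃       
       ┃24* 25* 26 27 28 29 30     ┃       
       ┃31                         ┃       
       ┃                           ┃       
       ┃                           ┃       
       ┃                           ┃       
   ┏━━━┃                           ┃━━━━━━┓
   ┃ Ga┃                           ┃      ┃
   ┠───┃                           ┃──────┨
   ┃Gen┃                           ┃      ┃
   ┃···┗━━━━━━━━━━━━━━━━━━━━━━━━━━━┛      ┃
   ┃█····█████····██·█····                ┃
   ┃·████··█··██···██··█·█                ┃
   ┃██··█···········█·····                ┃
   ┃·····█····█·█·█·····█·                ┃
   ┃··█···███····█·██·····                ┃
   ┃··█·███·█·█···█████···                ┃


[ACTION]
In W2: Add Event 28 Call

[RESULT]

       ┃Mo Tu We Th Fr Sa Su       ┃       
       ┃                1  2       ┃       
       ┃ 3  4  5*  6  7*  8  9     ┃       
       ┃10 11 12 13 14* 15 16      ┃       
       ┃17 18 19 20 21 22 23       ┃       
       ┃24* 25* 26 27 28* 29 30    ┃       
       ┃31                         ┃       
       ┃                           ┃       
       ┃                           ┃       
       ┃                           ┃       
   ┏━━━┃                           ┃━━━━━━┓
   ┃ Ga┃                           ┃      ┃
   ┠───┃                           ┃──────┨
   ┃Gen┃                           ┃      ┃
   ┃···┗━━━━━━━━━━━━━━━━━━━━━━━━━━━┛      ┃
   ┃█····█████····██·█····                ┃
   ┃·████··█··██···██··█·█                ┃
   ┃██··█···········█·····                ┃
   ┃·····█····█·█·█·····█·                ┃
   ┃··█···███····█·██·····                ┃
   ┃··█·███·█·█···█████···                ┃


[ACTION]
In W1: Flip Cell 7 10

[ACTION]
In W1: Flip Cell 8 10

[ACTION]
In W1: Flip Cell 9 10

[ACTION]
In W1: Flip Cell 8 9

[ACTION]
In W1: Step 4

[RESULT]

       ┃Mo Tu We Th Fr Sa Su       ┃       
       ┃                1  2       ┃       
       ┃ 3  4  5*  6  7*  8  9     ┃       
       ┃10 11 12 13 14* 15 16      ┃       
       ┃17 18 19 20 21 22 23       ┃       
       ┃24* 25* 26 27 28* 29 30    ┃       
       ┃31                         ┃       
       ┃                           ┃       
       ┃                           ┃       
       ┃                           ┃       
   ┏━━━┃                           ┃━━━━━━┓
   ┃ Ga┃                           ┃      ┃
   ┠───┃                           ┃──────┨
   ┃Gen┃                           ┃      ┃
   ┃··█┗━━━━━━━━━━━━━━━━━━━━━━━━━━━┛      ┃
   ┃·██····████···█···█···                ┃
   ┃·█·······█···███·█····                ┃
   ┃···█··█···············                ┃
   ┃······██··············                ┃
   ┃██·██·██··█···········                ┃
   ┃·█·█······██····█·····                ┃


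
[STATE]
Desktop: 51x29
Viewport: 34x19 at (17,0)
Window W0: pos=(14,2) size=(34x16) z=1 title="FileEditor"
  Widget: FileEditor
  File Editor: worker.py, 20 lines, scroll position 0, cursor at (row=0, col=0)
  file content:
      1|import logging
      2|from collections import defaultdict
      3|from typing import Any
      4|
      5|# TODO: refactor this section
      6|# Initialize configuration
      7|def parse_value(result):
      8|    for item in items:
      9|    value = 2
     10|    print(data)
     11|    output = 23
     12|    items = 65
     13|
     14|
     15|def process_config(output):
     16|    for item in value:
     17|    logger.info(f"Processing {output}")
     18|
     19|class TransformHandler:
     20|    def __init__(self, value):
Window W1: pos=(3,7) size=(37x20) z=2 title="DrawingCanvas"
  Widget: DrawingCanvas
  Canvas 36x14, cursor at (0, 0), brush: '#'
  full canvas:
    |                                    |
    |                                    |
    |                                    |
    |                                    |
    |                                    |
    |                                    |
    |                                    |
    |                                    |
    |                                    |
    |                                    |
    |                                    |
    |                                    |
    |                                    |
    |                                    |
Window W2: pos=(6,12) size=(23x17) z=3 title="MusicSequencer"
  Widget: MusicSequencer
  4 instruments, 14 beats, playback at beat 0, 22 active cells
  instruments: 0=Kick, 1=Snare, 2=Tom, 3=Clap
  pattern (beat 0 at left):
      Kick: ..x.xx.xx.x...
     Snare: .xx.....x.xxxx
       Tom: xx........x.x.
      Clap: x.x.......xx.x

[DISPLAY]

                                  
                                  
━━━━━━━━━━━━━━━━━━━━━━━━━━━━━━┓   
ileEditor                     ┃   
──────────────────────────────┨   
port logging                 ▲┃   
om collections import default█┃   
━━━━━━━━━━━━━━━━━━━━━━┓      ░┃   
s                     ┃      ░┃   
──────────────────────┨tion  ░┃   
                      ┃n     ░┃   
                      ┃      ░┃   
━━━━━━━━━━━┓          ┃      ░┃   
encer      ┃          ┃      ░┃   
───────────┨          ┃      ░┃   
4567890123 ┃          ┃      ░┃   
██·██·█··· ┃          ┃      ▼┃   
····█·████ ┃          ┃━━━━━━━┛   
······█·█· ┃          ┃           


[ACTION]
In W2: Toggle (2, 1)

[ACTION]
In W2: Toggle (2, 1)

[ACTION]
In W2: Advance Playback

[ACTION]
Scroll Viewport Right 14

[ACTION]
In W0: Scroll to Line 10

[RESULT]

                                  
                                  
━━━━━━━━━━━━━━━━━━━━━━━━━━━━━━┓   
ileEditor                     ┃   
──────────────────────────────┨   
  value = 2                  ▲┃   
  print(data)                ░┃   
━━━━━━━━━━━━━━━━━━━━━━┓      ░┃   
s                     ┃      ░┃   
──────────────────────┨      ░┃   
                      ┃      ░┃   
                      ┃):    ░┃   
━━━━━━━━━━━┓          ┃      ░┃   
encer      ┃          ┃ing {o░┃   
───────────┨          ┃      ░┃   
4567890123 ┃          ┃      █┃   
██·██·█··· ┃          ┃lue): ▼┃   
····█·████ ┃          ┃━━━━━━━┛   
······█·█· ┃          ┃           


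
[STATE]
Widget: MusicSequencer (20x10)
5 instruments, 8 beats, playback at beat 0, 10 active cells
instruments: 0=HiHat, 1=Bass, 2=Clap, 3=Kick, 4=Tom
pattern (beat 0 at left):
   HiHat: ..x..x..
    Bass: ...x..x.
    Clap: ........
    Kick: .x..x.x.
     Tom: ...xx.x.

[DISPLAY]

      ▼1234567      
 HiHat··█··█··      
  Bass···█··█·      
  Clap········      
  Kick·█··█·█·      
   Tom···██·█·      
                    
                    
                    
                    


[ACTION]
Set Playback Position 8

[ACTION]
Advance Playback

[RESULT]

      0▼234567      
 HiHat··█··█··      
  Bass···█··█·      
  Clap········      
  Kick·█··█·█·      
   Tom···██·█·      
                    
                    
                    
                    


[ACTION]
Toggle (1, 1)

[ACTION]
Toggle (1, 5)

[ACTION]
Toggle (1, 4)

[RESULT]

      0▼234567      
 HiHat··█··█··      
  Bass·█·████·      
  Clap········      
  Kick·█··█·█·      
   Tom···██·█·      
                    
                    
                    
                    


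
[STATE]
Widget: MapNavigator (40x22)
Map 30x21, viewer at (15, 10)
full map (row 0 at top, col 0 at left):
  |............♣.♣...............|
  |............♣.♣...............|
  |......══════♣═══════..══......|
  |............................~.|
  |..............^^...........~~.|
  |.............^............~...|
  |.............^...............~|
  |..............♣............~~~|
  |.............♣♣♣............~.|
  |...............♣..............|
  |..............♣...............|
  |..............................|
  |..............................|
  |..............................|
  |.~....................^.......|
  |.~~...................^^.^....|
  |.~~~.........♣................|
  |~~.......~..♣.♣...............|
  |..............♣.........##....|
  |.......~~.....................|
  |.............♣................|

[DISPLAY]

                                        
     ............♣.♣...............     
     ............♣.♣...............     
     ......══════♣═══════..══......     
     ............................~.     
     ..............^^...........~~.     
     .............^............~...     
     .............^...............~     
     ..............♣............~~~     
     .............♣♣♣............~.     
     ...............♣..............     
     ..............♣@..............     
     ..............................     
     ..............................     
     ..............................     
     .~....................^.......     
     .~~...................^^.^....     
     .~~~.........♣................     
     ~~.......~..♣.♣...............     
     ..............♣.........##....     
     .......~~.....................     
     .............♣................     


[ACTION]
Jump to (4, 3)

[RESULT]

                                        
                                        
                                        
                                        
                                        
                                        
                                        
                                        
                ............♣.♣.........
                ............♣.♣.........
                ......══════♣═══════..══
                ....@...................
                ..............^^........
                .............^..........
                .............^..........
                ..............♣.........
                .............♣♣♣........
                ...............♣........
                ..............♣.........
                ........................
                ........................
                ........................


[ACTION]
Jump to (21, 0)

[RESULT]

                                        
                                        
                                        
                                        
                                        
                                        
                                        
                                        
                                        
                                        
                                        
...........♣.♣......@........           
...........♣.♣...............           
.....══════♣═══════..══......           
...........................~.           
.............^^...........~~.           
............^............~...           
............^...............~           
.............♣............~~~           
............♣♣♣............~.           
..............♣..............           
.............♣...............           


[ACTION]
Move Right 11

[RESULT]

                                        
                                        
                                        
                                        
                                        
                                        
                                        
                                        
                                        
                                        
                                        
...♣.♣..............@                   
...♣.♣...............                   
═══♣═══════..══......                   
...................~.                   
.....^^...........~~.                   
....^............~...                   
....^...............~                   
.....♣............~~~                   
....♣♣♣............~.                   
......♣..............                   
.....♣...............                   


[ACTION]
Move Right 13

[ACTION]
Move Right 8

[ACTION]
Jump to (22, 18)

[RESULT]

............♣............~~~            
...........♣♣♣............~.            
.............♣..............            
............♣...............            
............................            
............................            
............................            
....................^.......            
~...................^^.^....            
~~.........♣................            
.......~..♣.♣...............            
............♣.......@.##....            
.....~~.....................            
...........♣................            
                                        
                                        
                                        
                                        
                                        
                                        
                                        
                                        


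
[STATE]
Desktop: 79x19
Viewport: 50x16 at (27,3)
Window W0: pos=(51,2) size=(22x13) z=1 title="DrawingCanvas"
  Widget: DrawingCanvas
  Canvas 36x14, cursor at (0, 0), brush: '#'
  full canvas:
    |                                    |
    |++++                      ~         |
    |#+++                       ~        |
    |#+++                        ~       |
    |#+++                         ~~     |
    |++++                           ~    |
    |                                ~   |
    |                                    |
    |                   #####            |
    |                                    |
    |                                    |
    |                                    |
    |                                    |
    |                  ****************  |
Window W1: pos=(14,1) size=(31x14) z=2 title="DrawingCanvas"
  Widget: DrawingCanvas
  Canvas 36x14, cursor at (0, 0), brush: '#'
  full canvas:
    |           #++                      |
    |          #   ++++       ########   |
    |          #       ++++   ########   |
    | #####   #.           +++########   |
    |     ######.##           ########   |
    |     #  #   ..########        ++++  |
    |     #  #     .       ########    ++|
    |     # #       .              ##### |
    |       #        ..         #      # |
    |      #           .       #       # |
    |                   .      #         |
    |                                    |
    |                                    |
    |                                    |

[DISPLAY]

─────────────────┨      ┃ DrawingCanvas      ┃    
++               ┃      ┠────────────────────┨    
  ++++       ####┃      ┃+                   ┃    
      ++++   ####┃      ┃++++                ┃    
          +++####┃      ┃#+++                ┃    
##           ####┃      ┃#+++                ┃    
..########       ┃      ┃#+++                ┃    
  .       #######┃      ┃++++                ┃    
   .             ┃      ┃                    ┃    
    ..         # ┃      ┃                    ┃    
      .       #  ┃      ┃                   #┃    
━━━━━━━━━━━━━━━━━┛      ┗━━━━━━━━━━━━━━━━━━━━┛    
                                                  
                                                  
                                                  
                                                  


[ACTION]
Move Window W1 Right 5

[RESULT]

──────────────────────┨ ┃ DrawingCanvas      ┃    
    #++               ┃ ┠────────────────────┨    
   #   ++++       ####┃ ┃+                   ┃    
   #       ++++   ####┃ ┃++++                ┃    
  #.           +++####┃ ┃#+++                ┃    
####.##           ####┃ ┃#+++                ┃    
 #   ..########       ┃ ┃#+++                ┃    
 #     .       #######┃ ┃++++                ┃    
#       .             ┃ ┃                    ┃    
#        ..         # ┃ ┃                    ┃    
           .       #  ┃ ┃                   #┃    
━━━━━━━━━━━━━━━━━━━━━━┛ ┗━━━━━━━━━━━━━━━━━━━━┛    
                                                  
                                                  
                                                  
                                                  


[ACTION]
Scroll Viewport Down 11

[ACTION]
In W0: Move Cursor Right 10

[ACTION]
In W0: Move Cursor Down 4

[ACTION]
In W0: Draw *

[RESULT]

──────────────────────┨ ┃ DrawingCanvas      ┃    
    #++               ┃ ┠────────────────────┨    
   #   ++++       ####┃ ┃                    ┃    
   #       ++++   ####┃ ┃++++                ┃    
  #.           +++####┃ ┃#+++                ┃    
####.##           ####┃ ┃#+++                ┃    
 #   ..########       ┃ ┃#+++      *         ┃    
 #     .       #######┃ ┃++++                ┃    
#       .             ┃ ┃                    ┃    
#        ..         # ┃ ┃                    ┃    
           .       #  ┃ ┃                   #┃    
━━━━━━━━━━━━━━━━━━━━━━┛ ┗━━━━━━━━━━━━━━━━━━━━┛    
                                                  
                                                  
                                                  
                                                  


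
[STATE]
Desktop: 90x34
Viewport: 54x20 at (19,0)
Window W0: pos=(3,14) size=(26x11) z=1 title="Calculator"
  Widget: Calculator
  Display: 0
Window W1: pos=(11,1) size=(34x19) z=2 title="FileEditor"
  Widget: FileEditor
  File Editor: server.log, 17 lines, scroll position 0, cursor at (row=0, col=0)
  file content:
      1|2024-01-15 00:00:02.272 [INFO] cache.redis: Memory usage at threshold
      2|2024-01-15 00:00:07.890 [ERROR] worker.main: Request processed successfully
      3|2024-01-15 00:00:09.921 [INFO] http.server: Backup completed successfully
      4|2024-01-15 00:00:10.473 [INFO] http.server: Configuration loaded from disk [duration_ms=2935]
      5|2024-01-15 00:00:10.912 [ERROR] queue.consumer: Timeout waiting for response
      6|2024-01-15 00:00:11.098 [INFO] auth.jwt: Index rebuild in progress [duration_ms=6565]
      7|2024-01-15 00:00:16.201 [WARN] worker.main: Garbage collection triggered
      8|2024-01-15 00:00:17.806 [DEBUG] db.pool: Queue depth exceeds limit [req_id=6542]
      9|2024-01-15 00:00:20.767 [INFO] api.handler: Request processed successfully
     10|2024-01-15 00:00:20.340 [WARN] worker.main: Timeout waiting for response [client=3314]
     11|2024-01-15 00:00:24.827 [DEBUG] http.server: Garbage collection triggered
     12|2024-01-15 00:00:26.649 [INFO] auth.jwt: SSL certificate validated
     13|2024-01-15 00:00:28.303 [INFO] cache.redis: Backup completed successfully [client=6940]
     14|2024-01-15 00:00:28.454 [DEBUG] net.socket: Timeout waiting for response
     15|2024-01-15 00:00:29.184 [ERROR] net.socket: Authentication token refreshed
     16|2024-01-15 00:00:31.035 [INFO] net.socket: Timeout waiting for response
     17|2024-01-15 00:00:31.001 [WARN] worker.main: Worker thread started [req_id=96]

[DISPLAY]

                                                      
━━━━━━━━━━━━━━━━━━━━━━━━━┓                            
itor                     ┃                            
─────────────────────────┨                            
-15 00:00:02.272 [INFO] ▲┃                            
-15 00:00:07.890 [ERROR]█┃                            
-15 00:00:09.921 [INFO] ░┃                            
-15 00:00:10.473 [INFO] ░┃                            
-15 00:00:10.912 [ERROR]░┃                            
-15 00:00:11.098 [INFO] ░┃                            
-15 00:00:16.201 [WARN] ░┃                            
-15 00:00:17.806 [DEBUG]░┃                            
-15 00:00:20.767 [INFO] ░┃                            
-15 00:00:20.340 [WARN] ░┃                            
-15 00:00:24.827 [DEBUG]░┃                            
-15 00:00:26.649 [INFO] ░┃                            
-15 00:00:28.303 [INFO] ░┃                            
-15 00:00:28.454 [DEBUG]░┃                            
-15 00:00:29.184 [ERROR]▼┃                            
━━━━━━━━━━━━━━━━━━━━━━━━━┛                            


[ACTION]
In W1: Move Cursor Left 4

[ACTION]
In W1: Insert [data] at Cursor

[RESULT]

                                                      
━━━━━━━━━━━━━━━━━━━━━━━━━┓                            
itor                     ┃                            
─────────────────────────┨                            
4-01-15 00:00:02.272 [IN▲┃                            
-15 00:00:07.890 [ERROR]█┃                            
-15 00:00:09.921 [INFO] ░┃                            
-15 00:00:10.473 [INFO] ░┃                            
-15 00:00:10.912 [ERROR]░┃                            
-15 00:00:11.098 [INFO] ░┃                            
-15 00:00:16.201 [WARN] ░┃                            
-15 00:00:17.806 [DEBUG]░┃                            
-15 00:00:20.767 [INFO] ░┃                            
-15 00:00:20.340 [WARN] ░┃                            
-15 00:00:24.827 [DEBUG]░┃                            
-15 00:00:26.649 [INFO] ░┃                            
-15 00:00:28.303 [INFO] ░┃                            
-15 00:00:28.454 [DEBUG]░┃                            
-15 00:00:29.184 [ERROR]▼┃                            
━━━━━━━━━━━━━━━━━━━━━━━━━┛                            


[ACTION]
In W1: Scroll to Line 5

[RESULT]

                                                      
━━━━━━━━━━━━━━━━━━━━━━━━━┓                            
itor                     ┃                            
─────────────────────────┨                            
-15 00:00:09.921 [INFO] ▲┃                            
-15 00:00:10.473 [INFO] ░┃                            
-15 00:00:10.912 [ERROR]░┃                            
-15 00:00:11.098 [INFO] ░┃                            
-15 00:00:16.201 [WARN] ░┃                            
-15 00:00:17.806 [DEBUG]░┃                            
-15 00:00:20.767 [INFO] ░┃                            
-15 00:00:20.340 [WARN] ░┃                            
-15 00:00:24.827 [DEBUG]░┃                            
-15 00:00:26.649 [INFO] ░┃                            
-15 00:00:28.303 [INFO] ░┃                            
-15 00:00:28.454 [DEBUG]░┃                            
-15 00:00:29.184 [ERROR]░┃                            
-15 00:00:31.035 [INFO] █┃                            
-15 00:00:31.001 [WARN] ▼┃                            
━━━━━━━━━━━━━━━━━━━━━━━━━┛                            


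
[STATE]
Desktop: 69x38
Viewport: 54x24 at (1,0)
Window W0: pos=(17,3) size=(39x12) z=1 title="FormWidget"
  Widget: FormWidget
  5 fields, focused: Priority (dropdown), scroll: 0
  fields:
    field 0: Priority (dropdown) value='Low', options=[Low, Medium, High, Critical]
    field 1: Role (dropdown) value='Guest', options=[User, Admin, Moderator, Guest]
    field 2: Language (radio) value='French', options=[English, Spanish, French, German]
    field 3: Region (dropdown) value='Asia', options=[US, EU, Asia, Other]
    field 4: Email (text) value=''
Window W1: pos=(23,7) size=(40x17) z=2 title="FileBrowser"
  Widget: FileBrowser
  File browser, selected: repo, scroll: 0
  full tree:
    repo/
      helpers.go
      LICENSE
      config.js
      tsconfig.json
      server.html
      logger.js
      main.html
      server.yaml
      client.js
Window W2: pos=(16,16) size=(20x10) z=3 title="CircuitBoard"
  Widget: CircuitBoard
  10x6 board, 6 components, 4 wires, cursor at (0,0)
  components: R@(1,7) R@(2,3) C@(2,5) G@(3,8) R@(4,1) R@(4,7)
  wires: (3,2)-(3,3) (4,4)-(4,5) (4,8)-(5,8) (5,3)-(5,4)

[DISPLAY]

                                                      
                                                      
                                                      
                ┏━━━━━━━━━━━━━━━━━━━━━━━━━━━━━━━━━━━━━
                ┃ FormWidget                          
                ┠─────────────────────────────────────
                ┃> Priority:   [Low                 ▼]
                ┃  Rol┏━━━━━━━━━━━━━━━━━━━━━━━━━━━━━━━
                ┃  Lan┃ FileBrowser                   
                ┃  Reg┠───────────────────────────────
                ┃  Ema┃> [-] repo/                    
                ┃     ┃    helpers.go                 
                ┃     ┃    LICENSE                    
                ┃     ┃    config.js                  
                ┗━━━━━┃    tsconfig.json              
                      ┃    server.html                
               ┏━━━━━━━━━━━━━━━━━━┓s                  
               ┃ CircuitBoard     ┃l                  
               ┠──────────────────┨aml                
               ┃   0 1 2 3 4 5 6 7┃s                  
               ┃0  [.]            ┃                   
               ┃                  ┃                   
               ┃1                 ┃                   
               ┃                  ┃━━━━━━━━━━━━━━━━━━━


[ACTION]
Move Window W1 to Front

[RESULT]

                                                      
                                                      
                                                      
                ┏━━━━━━━━━━━━━━━━━━━━━━━━━━━━━━━━━━━━━
                ┃ FormWidget                          
                ┠─────────────────────────────────────
                ┃> Priority:   [Low                 ▼]
                ┃  Rol┏━━━━━━━━━━━━━━━━━━━━━━━━━━━━━━━
                ┃  Lan┃ FileBrowser                   
                ┃  Reg┠───────────────────────────────
                ┃  Ema┃> [-] repo/                    
                ┃     ┃    helpers.go                 
                ┃     ┃    LICENSE                    
                ┃     ┃    config.js                  
                ┗━━━━━┃    tsconfig.json              
                      ┃    server.html                
               ┏━━━━━━┃    logger.js                  
               ┃ Circu┃    main.html                  
               ┠──────┃    server.yaml                
               ┃   0 1┃    client.js                  
               ┃0  [.]┃                               
               ┃      ┃                               
               ┃1     ┃                               
               ┃      ┗━━━━━━━━━━━━━━━━━━━━━━━━━━━━━━━


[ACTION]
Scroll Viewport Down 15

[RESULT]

                ┗━━━━━┃    tsconfig.json              
                      ┃    server.html                
               ┏━━━━━━┃    logger.js                  
               ┃ Circu┃    main.html                  
               ┠──────┃    server.yaml                
               ┃   0 1┃    client.js                  
               ┃0  [.]┃                               
               ┃      ┃                               
               ┃1     ┃                               
               ┃      ┗━━━━━━━━━━━━━━━━━━━━━━━━━━━━━━━
               ┃2               R ┃                   
               ┗━━━━━━━━━━━━━━━━━━┛                   
                                                      
                                                      
                                                      
                                                      
                                                      
                                                      
                                                      
                                                      
                                                      
                                                      
                                                      
                                                      


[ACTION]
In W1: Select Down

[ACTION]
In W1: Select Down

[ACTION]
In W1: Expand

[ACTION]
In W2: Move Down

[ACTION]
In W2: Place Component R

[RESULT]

                ┗━━━━━┃    tsconfig.json              
                      ┃    server.html                
               ┏━━━━━━┃    logger.js                  
               ┃ Circu┃    main.html                  
               ┠──────┃    server.yaml                
               ┃   0 1┃    client.js                  
               ┃0     ┃                               
               ┃      ┃                               
               ┃1  [R]┃                               
               ┃      ┗━━━━━━━━━━━━━━━━━━━━━━━━━━━━━━━
               ┃2               R ┃                   
               ┗━━━━━━━━━━━━━━━━━━┛                   
                                                      
                                                      
                                                      
                                                      
                                                      
                                                      
                                                      
                                                      
                                                      
                                                      
                                                      
                                                      
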